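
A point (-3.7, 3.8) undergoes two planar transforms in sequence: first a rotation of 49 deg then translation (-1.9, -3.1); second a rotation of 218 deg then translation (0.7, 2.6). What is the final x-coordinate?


After transform 1:
x1 = cos(49)*-3.7 - sin(49)*3.8 + -1.9 = -7.1953
y1 = sin(49)*-3.7 + cos(49)*3.8 + -3.1 = -3.3994
After transform 2:
x2 = cos(218)*-7.1953 - sin(218)*-3.3994 + 0.7
= 4.2771


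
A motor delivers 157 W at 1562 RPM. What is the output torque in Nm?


omega = 1562 * 2*pi/60 = 163.5723 rad/s
tau = P / omega = 157 / 163.5723
= 0.9598 Nm


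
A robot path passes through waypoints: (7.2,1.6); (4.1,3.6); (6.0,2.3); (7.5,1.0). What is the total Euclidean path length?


Segment lengths:
  seg1 = sqrt((-3.1)^2 + (2.0)^2) = 3.6892
  seg2 = sqrt((1.9)^2 + (-1.3)^2) = 2.3022
  seg3 = sqrt((1.5)^2 + (-1.3)^2) = 1.9849
Total = 7.9763


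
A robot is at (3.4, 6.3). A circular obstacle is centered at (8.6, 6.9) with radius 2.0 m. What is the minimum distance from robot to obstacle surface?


center_dist = sqrt((3.4-8.6)^2 + (6.3-6.9)^2)
= sqrt(27.04 + 0.36)
= 5.2345
min_dist = center_dist - radius = 5.2345 - 2.0 = 3.2345 m


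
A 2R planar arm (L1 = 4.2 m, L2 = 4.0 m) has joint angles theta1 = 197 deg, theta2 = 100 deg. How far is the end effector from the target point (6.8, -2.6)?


End effector via forward kinematics:
x = L1*cos(t1) + L2*cos(t1+t2) = -2.2005
y = L1*sin(t1) + L2*sin(t1+t2) = -4.792
Distance to target:
d = sqrt((6.8 - -2.2005)^2 + (-2.6 - -4.792)^2)
= sqrt(81.0093 + 4.8048)
= 9.2636 m


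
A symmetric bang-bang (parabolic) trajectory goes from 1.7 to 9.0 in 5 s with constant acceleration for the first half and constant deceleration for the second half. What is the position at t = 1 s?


Symmetric rest-to-rest: each phase covers (pf-p0)/2 in time T/2. 0.5*a*(T/2)^2 = (pf-p0)/2 => a = 4*(pf-p0)/T^2
a = 4*(9.0-1.7)/5^2 = 1.168
t = 1 is in the acceleration phase (t <= T/2).
p = p0 + 0.5*a*t^2 = 1.7 + 0.5*1.168*1^2
= 2.284


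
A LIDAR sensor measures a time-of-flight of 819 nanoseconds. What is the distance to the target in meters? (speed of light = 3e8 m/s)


tof = 819 ns = 8.19e-07 s
dist = c * tof / 2
= 3e8 * 8.19e-07 / 2
= 122.85 m


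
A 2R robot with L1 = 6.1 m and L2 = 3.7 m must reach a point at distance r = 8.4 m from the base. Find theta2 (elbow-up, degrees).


cos(theta2) = (r^2 - L1^2 - L2^2) / (2*L1*L2)
cos(theta2) = (70.56 - 37.21 - 13.69) / 45.14
cos(theta2) = 0.435534
theta2 = 64.1807 degrees


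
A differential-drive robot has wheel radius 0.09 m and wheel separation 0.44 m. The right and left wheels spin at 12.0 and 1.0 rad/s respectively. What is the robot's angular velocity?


vR = r*wR = 0.09*12.0 = 1.08 m/s
vL = r*wL = 0.09*1.0 = 0.09 m/s
v = (vR+vL)/2 = 0.585 m/s
omega = (vR-vL)/L = 2.25 rad/s
angular velocity = 2.25 rad/s


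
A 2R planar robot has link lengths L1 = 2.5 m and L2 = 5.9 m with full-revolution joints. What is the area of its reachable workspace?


r_max = L1 + L2 = 8.4 m
r_min = |L1 - L2| = 3.4 m
Area = pi*(r_max^2 - r_min^2)
= pi*(70.56 - 11.56)
= pi * 59.0
= 185.354 m^2


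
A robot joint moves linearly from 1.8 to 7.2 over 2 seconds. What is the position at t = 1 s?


s = t/T = 1/2 = 0.5
p(t) = p0 + (pf-p0)*s
= 1.8 + (7.2 - 1.8) * 0.5
= 4.5


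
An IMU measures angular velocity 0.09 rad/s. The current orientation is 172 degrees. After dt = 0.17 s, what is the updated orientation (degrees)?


delta_theta = w * dt = 0.09 * 0.17 = 0.0153 rad
= 0.8766 deg
theta_new = 172 + 0.8766 = 172.8766 deg


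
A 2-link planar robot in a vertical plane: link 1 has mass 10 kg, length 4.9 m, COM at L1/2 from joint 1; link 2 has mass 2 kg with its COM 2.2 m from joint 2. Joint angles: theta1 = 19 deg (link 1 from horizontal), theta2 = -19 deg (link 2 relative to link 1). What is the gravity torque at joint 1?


Horizontal distance from joint 1 to link-1 COM:
  x_c1 = (L1/2)*cos(t1) = 2.45 * 0.9455 = 2.3165 m
Horizontal distance from joint 1 to link-2 COM:
  x_c2 = L1*cos(t1) + Lc2*cos(t1+t2)
       = 4.9*0.9455 + 2.2*1.0 = 6.833 m
tau1 = m1*g*x_c1 + m2*g*x_c2
     = 10*9.81*2.3165 + 2*9.81*6.833
     = 227.2507 + 134.0643
     = 361.3149 Nm


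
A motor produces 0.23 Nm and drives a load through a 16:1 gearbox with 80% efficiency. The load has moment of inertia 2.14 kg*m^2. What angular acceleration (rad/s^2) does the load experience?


tau_out = tau_motor * N * eta
= 0.23 * 16 * 0.8 = 2.944 Nm
alpha = tau_out / I = 2.944 / 2.14
= 1.3757 rad/s^2


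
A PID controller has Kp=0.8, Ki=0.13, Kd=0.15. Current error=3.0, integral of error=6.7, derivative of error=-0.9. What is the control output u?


u = Kp*e + Ki*int(e) + Kd*de/dt
= 0.8*3.0 + 0.13*6.7 + 0.15*(-0.9)
= 2.4 + 0.871 + -0.135
= 3.136


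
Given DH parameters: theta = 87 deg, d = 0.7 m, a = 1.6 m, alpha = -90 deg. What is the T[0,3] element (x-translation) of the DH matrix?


T[0,3] = a * cos(theta)
= 1.6 * cos(87 deg)
= 1.6 * 0.0523
= 0.0837


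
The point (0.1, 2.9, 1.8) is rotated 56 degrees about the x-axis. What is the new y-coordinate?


Rotation about x-axis: y' = y*cos(theta) - z*sin(theta)
= 2.9 * 0.5592 - 1.8 * 0.829
= 0.1294


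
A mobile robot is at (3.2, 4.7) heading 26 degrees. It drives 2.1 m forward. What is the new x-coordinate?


x_new = x0 + d*cos(theta)
= 3.2 + 2.1*cos(26)
= 3.2 + 1.8875
= 5.0875


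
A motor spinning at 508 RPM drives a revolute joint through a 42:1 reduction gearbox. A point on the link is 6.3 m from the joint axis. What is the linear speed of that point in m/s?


omega_motor = 508 * 2*pi/60 = 53.1976 rad/s
omega_joint = omega_motor / 42 = 1.2666 rad/s
v = omega_joint * r = 1.2666 * 6.3
= 7.9796 m/s


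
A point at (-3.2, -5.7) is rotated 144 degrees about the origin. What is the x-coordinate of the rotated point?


x' = x*cos(theta) - y*sin(theta)
cos(144 deg) = -0.809, sin(144 deg) = 0.5878
x' = -3.2 * -0.809 - -5.7 * 0.5878
= 2.5889 - -3.3504
= 5.9392


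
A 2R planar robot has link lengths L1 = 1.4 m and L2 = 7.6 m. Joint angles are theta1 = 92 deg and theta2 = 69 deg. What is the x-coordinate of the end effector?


Convert angles to radians: theta1 = 1.6057, theta2 = 1.2043
x = L1*cos(theta1) + L2*cos(theta1+theta2)
x = -0.0489 + -7.1859
x = -7.2348


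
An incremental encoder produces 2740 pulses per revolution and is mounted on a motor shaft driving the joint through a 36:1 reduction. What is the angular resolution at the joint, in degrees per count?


counts per rev = 2740
effective counts at joint = 2740 * 36 = 98640
resolution = 360 / 98640
= 0.0036 deg/count


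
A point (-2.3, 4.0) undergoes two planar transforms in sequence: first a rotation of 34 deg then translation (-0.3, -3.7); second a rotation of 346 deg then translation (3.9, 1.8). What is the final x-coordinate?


After transform 1:
x1 = cos(34)*-2.3 - sin(34)*4.0 + -0.3 = -4.4436
y1 = sin(34)*-2.3 + cos(34)*4.0 + -3.7 = -1.67
After transform 2:
x2 = cos(346)*-4.4436 - sin(346)*-1.67 + 3.9
= -0.8156


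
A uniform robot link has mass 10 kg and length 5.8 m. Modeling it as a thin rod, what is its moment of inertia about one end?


I = (1/3) * m * L^2
= (1/3) * 10 * 5.8^2
= 0.333333 * 10 * 33.64
= 112.1333 kg*m^2


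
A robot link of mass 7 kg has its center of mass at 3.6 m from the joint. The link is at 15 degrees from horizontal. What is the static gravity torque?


tau = m*g*L*cos(angle)
= 7 * 9.81 * 3.6 * cos(15 deg)
= 7 * 9.81 * 3.6 * 0.9659
= 238.7885 Nm


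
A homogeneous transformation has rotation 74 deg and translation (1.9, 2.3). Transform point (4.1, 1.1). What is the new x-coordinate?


x' = cos(theta)*px - sin(theta)*py + tx
= 0.2756*4.1 - 0.9613*1.1 + 1.9
= 1.9727


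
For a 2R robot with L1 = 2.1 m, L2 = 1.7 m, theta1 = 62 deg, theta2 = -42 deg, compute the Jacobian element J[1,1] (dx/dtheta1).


J[1,1] = -L1*sin(t1) - L2*sin(t1+t2)
= -2.1*sin(62) - 1.7*sin(20)
= -2.4356


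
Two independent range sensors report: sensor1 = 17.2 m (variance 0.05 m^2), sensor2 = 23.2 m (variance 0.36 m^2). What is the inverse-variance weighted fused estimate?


w1 = (1/var1) / (1/var1 + 1/var2)
   = 20.0 / (20.0 + 2.7778) = 0.878
w2 = 1 - w1 = 0.122
fused = w1*s1 + w2*s2 = 15.1024 + 2.8293
= 17.9317 m


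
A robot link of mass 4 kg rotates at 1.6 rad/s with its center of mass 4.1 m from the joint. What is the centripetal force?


F = m * omega^2 * r
= 4 * 1.6^2 * 4.1
= 4 * 2.56 * 4.1
= 41.984 N


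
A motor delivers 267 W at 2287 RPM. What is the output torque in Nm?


omega = 2287 * 2*pi/60 = 239.4941 rad/s
tau = P / omega = 267 / 239.4941
= 1.1149 Nm


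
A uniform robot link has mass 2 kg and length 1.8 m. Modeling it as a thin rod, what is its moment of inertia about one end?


I = (1/3) * m * L^2
= (1/3) * 2 * 1.8^2
= 0.333333 * 2 * 3.24
= 2.16 kg*m^2


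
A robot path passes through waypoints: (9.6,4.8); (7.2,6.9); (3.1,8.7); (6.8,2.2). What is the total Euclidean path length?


Segment lengths:
  seg1 = sqrt((-2.4)^2 + (2.1)^2) = 3.189
  seg2 = sqrt((-4.1)^2 + (1.8)^2) = 4.4777
  seg3 = sqrt((3.7)^2 + (-6.5)^2) = 7.4793
Total = 15.1461


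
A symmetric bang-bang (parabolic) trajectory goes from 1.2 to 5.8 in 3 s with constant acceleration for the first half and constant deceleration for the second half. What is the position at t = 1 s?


Symmetric rest-to-rest: each phase covers (pf-p0)/2 in time T/2. 0.5*a*(T/2)^2 = (pf-p0)/2 => a = 4*(pf-p0)/T^2
a = 4*(5.8-1.2)/3^2 = 2.0444
t = 1 is in the acceleration phase (t <= T/2).
p = p0 + 0.5*a*t^2 = 1.2 + 0.5*2.0444*1^2
= 2.2222


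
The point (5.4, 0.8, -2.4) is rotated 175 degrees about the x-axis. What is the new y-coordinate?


Rotation about x-axis: y' = y*cos(theta) - z*sin(theta)
= 0.8 * -0.9962 - -2.4 * 0.0872
= -0.5878


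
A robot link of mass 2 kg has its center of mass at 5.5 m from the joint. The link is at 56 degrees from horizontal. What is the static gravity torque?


tau = m*g*L*cos(angle)
= 2 * 9.81 * 5.5 * cos(56 deg)
= 2 * 9.81 * 5.5 * 0.5592
= 60.3425 Nm


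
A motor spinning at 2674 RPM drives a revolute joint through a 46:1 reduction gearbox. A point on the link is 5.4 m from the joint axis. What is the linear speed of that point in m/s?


omega_motor = 2674 * 2*pi/60 = 280.0206 rad/s
omega_joint = omega_motor / 46 = 6.0874 rad/s
v = omega_joint * r = 6.0874 * 5.4
= 32.872 m/s


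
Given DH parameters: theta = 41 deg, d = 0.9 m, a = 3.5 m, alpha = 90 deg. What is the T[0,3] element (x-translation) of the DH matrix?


T[0,3] = a * cos(theta)
= 3.5 * cos(41 deg)
= 3.5 * 0.7547
= 2.6415


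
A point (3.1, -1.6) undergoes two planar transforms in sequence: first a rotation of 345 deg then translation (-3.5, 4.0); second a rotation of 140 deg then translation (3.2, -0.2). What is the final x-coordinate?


After transform 1:
x1 = cos(345)*3.1 - sin(345)*-1.6 + -3.5 = -0.9197
y1 = sin(345)*3.1 + cos(345)*-1.6 + 4.0 = 1.6522
After transform 2:
x2 = cos(140)*-0.9197 - sin(140)*1.6522 + 3.2
= 2.8426


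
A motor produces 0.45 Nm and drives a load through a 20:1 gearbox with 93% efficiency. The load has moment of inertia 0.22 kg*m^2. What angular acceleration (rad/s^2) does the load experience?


tau_out = tau_motor * N * eta
= 0.45 * 20 * 0.93 = 8.37 Nm
alpha = tau_out / I = 8.37 / 0.22
= 38.0455 rad/s^2


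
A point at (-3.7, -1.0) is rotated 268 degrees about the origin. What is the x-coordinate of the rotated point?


x' = x*cos(theta) - y*sin(theta)
cos(268 deg) = -0.0349, sin(268 deg) = -0.9994
x' = -3.7 * -0.0349 - -1.0 * -0.9994
= 0.1291 - 0.9994
= -0.8703


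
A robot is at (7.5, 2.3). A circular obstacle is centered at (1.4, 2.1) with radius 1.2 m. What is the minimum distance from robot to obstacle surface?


center_dist = sqrt((7.5-1.4)^2 + (2.3-2.1)^2)
= sqrt(37.21 + 0.04)
= 6.1033
min_dist = center_dist - radius = 6.1033 - 1.2 = 4.9033 m


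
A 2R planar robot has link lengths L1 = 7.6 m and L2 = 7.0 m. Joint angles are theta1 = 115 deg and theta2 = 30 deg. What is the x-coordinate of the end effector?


Convert angles to radians: theta1 = 2.0071, theta2 = 0.5236
x = L1*cos(theta1) + L2*cos(theta1+theta2)
x = -3.2119 + -5.7341
x = -8.946


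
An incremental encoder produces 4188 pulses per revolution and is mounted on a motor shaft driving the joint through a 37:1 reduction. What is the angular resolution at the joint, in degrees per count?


counts per rev = 4188
effective counts at joint = 4188 * 37 = 154956
resolution = 360 / 154956
= 0.0023 deg/count


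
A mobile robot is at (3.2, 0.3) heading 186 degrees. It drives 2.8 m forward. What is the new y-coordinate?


y_new = y0 + d*sin(theta)
= 0.3 + 2.8*sin(186)
= 0.3 + -0.2927
= 0.0073


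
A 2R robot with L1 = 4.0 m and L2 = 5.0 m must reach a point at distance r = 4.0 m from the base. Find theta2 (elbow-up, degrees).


cos(theta2) = (r^2 - L1^2 - L2^2) / (2*L1*L2)
cos(theta2) = (16.0 - 16.0 - 25.0) / 40.0
cos(theta2) = -0.625
theta2 = 128.6822 degrees


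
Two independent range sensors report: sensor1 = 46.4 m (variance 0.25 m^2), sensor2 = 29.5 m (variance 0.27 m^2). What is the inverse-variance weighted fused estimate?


w1 = (1/var1) / (1/var1 + 1/var2)
   = 4.0 / (4.0 + 3.7037) = 0.5192
w2 = 1 - w1 = 0.4808
fused = w1*s1 + w2*s2 = 24.0923 + 14.1827
= 38.275 m


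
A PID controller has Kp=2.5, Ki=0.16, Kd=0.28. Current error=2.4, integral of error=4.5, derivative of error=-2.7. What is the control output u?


u = Kp*e + Ki*int(e) + Kd*de/dt
= 2.5*2.4 + 0.16*4.5 + 0.28*(-2.7)
= 6.0 + 0.72 + -0.756
= 5.964


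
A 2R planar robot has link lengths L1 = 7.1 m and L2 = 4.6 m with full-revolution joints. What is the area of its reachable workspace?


r_max = L1 + L2 = 11.7 m
r_min = |L1 - L2| = 2.5 m
Area = pi*(r_max^2 - r_min^2)
= pi*(136.89 - 6.25)
= pi * 130.64
= 410.4177 m^2


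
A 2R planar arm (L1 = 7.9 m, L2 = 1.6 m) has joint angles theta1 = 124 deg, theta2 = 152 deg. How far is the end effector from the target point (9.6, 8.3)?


End effector via forward kinematics:
x = L1*cos(t1) + L2*cos(t1+t2) = -4.2504
y = L1*sin(t1) + L2*sin(t1+t2) = 4.9582
Distance to target:
d = sqrt((9.6 - -4.2504)^2 + (8.3 - 4.9582)^2)
= sqrt(191.833 + 11.1679)
= 14.2478 m


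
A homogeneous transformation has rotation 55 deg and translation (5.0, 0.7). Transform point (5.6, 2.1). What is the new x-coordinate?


x' = cos(theta)*px - sin(theta)*py + tx
= 0.5736*5.6 - 0.8192*2.1 + 5.0
= 6.4918


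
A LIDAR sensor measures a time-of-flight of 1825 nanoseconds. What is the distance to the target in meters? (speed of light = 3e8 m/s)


tof = 1825 ns = 1.825e-06 s
dist = c * tof / 2
= 3e8 * 1.825e-06 / 2
= 273.75 m


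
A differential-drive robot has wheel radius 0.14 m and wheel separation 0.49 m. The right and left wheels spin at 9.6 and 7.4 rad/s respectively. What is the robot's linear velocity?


vR = r*wR = 0.14*9.6 = 1.344 m/s
vL = r*wL = 0.14*7.4 = 1.036 m/s
v = (vR+vL)/2 = 1.19 m/s
omega = (vR-vL)/L = 0.6286 rad/s
linear velocity = 1.19 m/s


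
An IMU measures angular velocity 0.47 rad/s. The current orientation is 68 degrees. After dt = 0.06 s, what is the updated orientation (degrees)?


delta_theta = w * dt = 0.47 * 0.06 = 0.0282 rad
= 1.6157 deg
theta_new = 68 + 1.6157 = 69.6157 deg


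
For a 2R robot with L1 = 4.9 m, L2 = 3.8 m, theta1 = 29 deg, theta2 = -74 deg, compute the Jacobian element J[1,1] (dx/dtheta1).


J[1,1] = -L1*sin(t1) - L2*sin(t1+t2)
= -4.9*sin(29) - 3.8*sin(-45)
= 0.3114


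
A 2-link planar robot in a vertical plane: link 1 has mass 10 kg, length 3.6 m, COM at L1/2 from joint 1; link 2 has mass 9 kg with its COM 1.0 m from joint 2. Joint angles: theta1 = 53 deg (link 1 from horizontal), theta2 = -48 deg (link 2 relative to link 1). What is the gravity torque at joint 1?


Horizontal distance from joint 1 to link-1 COM:
  x_c1 = (L1/2)*cos(t1) = 1.8 * 0.6018 = 1.0833 m
Horizontal distance from joint 1 to link-2 COM:
  x_c2 = L1*cos(t1) + Lc2*cos(t1+t2)
       = 3.6*0.6018 + 1.0*0.9962 = 3.1627 m
tau1 = m1*g*x_c1 + m2*g*x_c2
     = 10*9.81*1.0833 + 9*9.81*3.1627
     = 106.2685 + 279.2373
     = 385.5058 Nm


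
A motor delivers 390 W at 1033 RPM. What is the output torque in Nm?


omega = 1033 * 2*pi/60 = 108.1755 rad/s
tau = P / omega = 390 / 108.1755
= 3.6053 Nm


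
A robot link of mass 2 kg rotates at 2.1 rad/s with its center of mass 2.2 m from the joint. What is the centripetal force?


F = m * omega^2 * r
= 2 * 2.1^2 * 2.2
= 2 * 4.41 * 2.2
= 19.404 N


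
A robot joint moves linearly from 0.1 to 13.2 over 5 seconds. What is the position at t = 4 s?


s = t/T = 4/5 = 0.8
p(t) = p0 + (pf-p0)*s
= 0.1 + (13.2 - 0.1) * 0.8
= 10.58


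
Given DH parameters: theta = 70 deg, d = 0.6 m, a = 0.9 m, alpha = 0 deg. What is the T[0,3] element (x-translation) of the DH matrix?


T[0,3] = a * cos(theta)
= 0.9 * cos(70 deg)
= 0.9 * 0.342
= 0.3078


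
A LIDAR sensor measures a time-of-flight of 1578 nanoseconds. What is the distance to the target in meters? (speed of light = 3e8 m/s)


tof = 1578 ns = 1.578e-06 s
dist = c * tof / 2
= 3e8 * 1.578e-06 / 2
= 236.7 m


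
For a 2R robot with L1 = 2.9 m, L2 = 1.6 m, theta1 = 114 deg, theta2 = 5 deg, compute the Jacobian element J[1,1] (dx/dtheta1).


J[1,1] = -L1*sin(t1) - L2*sin(t1+t2)
= -2.9*sin(114) - 1.6*sin(119)
= -4.0487


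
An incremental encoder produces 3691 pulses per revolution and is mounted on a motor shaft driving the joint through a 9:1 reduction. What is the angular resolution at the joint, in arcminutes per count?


counts per rev = 3691
effective counts at joint = 3691 * 9 = 33219
resolution = 360*60 / 33219
= 0.6502 arcmin/count


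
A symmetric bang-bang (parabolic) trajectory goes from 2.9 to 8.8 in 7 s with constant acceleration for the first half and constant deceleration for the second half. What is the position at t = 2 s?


Symmetric rest-to-rest: each phase covers (pf-p0)/2 in time T/2. 0.5*a*(T/2)^2 = (pf-p0)/2 => a = 4*(pf-p0)/T^2
a = 4*(8.8-2.9)/7^2 = 0.4816
t = 2 is in the acceleration phase (t <= T/2).
p = p0 + 0.5*a*t^2 = 2.9 + 0.5*0.4816*2^2
= 3.8633


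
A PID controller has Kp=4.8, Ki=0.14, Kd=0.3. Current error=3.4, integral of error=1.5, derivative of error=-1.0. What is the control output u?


u = Kp*e + Ki*int(e) + Kd*de/dt
= 4.8*3.4 + 0.14*1.5 + 0.3*(-1.0)
= 16.32 + 0.21 + -0.3
= 16.23


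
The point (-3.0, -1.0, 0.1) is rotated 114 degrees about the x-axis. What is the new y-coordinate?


Rotation about x-axis: y' = y*cos(theta) - z*sin(theta)
= -1.0 * -0.4067 - 0.1 * 0.9135
= 0.3154


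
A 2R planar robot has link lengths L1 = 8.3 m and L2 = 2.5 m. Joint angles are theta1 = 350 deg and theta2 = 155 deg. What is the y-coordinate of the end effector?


Convert angles to radians: theta1 = 6.1087, theta2 = 2.7053
y = L1*sin(theta1) + L2*sin(theta1+theta2)
y = -1.4413 + 1.4339
y = -0.0073


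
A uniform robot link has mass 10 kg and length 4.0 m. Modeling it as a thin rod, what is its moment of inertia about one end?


I = (1/3) * m * L^2
= (1/3) * 10 * 4.0^2
= 0.333333 * 10 * 16.0
= 53.3333 kg*m^2


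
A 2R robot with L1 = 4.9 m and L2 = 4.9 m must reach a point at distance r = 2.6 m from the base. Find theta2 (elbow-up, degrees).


cos(theta2) = (r^2 - L1^2 - L2^2) / (2*L1*L2)
cos(theta2) = (6.76 - 24.01 - 24.01) / 48.02
cos(theta2) = -0.859225
theta2 = 149.2297 degrees


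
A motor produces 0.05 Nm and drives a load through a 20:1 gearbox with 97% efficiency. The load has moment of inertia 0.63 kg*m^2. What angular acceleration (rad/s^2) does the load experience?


tau_out = tau_motor * N * eta
= 0.05 * 20 * 0.97 = 0.97 Nm
alpha = tau_out / I = 0.97 / 0.63
= 1.5397 rad/s^2


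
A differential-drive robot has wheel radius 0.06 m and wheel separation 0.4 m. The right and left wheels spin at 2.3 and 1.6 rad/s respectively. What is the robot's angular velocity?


vR = r*wR = 0.06*2.3 = 0.138 m/s
vL = r*wL = 0.06*1.6 = 0.096 m/s
v = (vR+vL)/2 = 0.117 m/s
omega = (vR-vL)/L = 0.105 rad/s
angular velocity = 0.105 rad/s


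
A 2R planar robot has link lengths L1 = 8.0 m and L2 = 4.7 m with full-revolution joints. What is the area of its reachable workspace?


r_max = L1 + L2 = 12.7 m
r_min = |L1 - L2| = 3.3 m
Area = pi*(r_max^2 - r_min^2)
= pi*(161.29 - 10.89)
= pi * 150.4
= 472.4955 m^2


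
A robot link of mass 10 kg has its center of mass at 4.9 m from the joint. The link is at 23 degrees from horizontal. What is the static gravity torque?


tau = m*g*L*cos(angle)
= 10 * 9.81 * 4.9 * cos(23 deg)
= 10 * 9.81 * 4.9 * 0.9205
= 442.4775 Nm


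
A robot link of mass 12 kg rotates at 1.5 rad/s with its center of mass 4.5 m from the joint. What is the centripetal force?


F = m * omega^2 * r
= 12 * 1.5^2 * 4.5
= 12 * 2.25 * 4.5
= 121.5 N


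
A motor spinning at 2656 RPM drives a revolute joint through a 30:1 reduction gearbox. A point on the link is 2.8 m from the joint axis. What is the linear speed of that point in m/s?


omega_motor = 2656 * 2*pi/60 = 278.1357 rad/s
omega_joint = omega_motor / 30 = 9.2712 rad/s
v = omega_joint * r = 9.2712 * 2.8
= 25.9593 m/s


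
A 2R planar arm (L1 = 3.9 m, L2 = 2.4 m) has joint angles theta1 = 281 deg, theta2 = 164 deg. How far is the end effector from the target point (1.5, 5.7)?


End effector via forward kinematics:
x = L1*cos(t1) + L2*cos(t1+t2) = 0.9533
y = L1*sin(t1) + L2*sin(t1+t2) = -1.4375
Distance to target:
d = sqrt((1.5 - 0.9533)^2 + (5.7 - -1.4375)^2)
= sqrt(0.2988 + 50.9436)
= 7.1584 m


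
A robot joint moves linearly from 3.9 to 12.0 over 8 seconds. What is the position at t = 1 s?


s = t/T = 1/8 = 0.125
p(t) = p0 + (pf-p0)*s
= 3.9 + (12.0 - 3.9) * 0.125
= 4.9125


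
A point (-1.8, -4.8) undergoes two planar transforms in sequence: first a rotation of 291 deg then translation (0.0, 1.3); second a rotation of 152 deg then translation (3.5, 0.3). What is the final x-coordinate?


After transform 1:
x1 = cos(291)*-1.8 - sin(291)*-4.8 + 0.0 = -5.1262
y1 = sin(291)*-1.8 + cos(291)*-4.8 + 1.3 = 1.2603
After transform 2:
x2 = cos(152)*-5.1262 - sin(152)*1.2603 + 3.5
= 7.4345


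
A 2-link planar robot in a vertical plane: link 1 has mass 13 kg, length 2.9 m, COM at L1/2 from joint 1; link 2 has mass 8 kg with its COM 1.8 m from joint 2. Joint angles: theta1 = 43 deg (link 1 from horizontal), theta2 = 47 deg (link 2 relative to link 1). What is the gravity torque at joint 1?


Horizontal distance from joint 1 to link-1 COM:
  x_c1 = (L1/2)*cos(t1) = 1.45 * 0.7314 = 1.0605 m
Horizontal distance from joint 1 to link-2 COM:
  x_c2 = L1*cos(t1) + Lc2*cos(t1+t2)
       = 2.9*0.7314 + 1.8*0.0 = 2.1209 m
tau1 = m1*g*x_c1 + m2*g*x_c2
     = 13*9.81*1.0605 + 8*9.81*2.1209
     = 135.2408 + 166.4503
     = 301.6911 Nm


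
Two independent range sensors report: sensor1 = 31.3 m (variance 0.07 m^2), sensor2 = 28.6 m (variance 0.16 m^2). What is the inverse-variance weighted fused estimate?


w1 = (1/var1) / (1/var1 + 1/var2)
   = 14.2857 / (14.2857 + 6.25) = 0.6957
w2 = 1 - w1 = 0.3043
fused = w1*s1 + w2*s2 = 21.7739 + 8.7043
= 30.4783 m


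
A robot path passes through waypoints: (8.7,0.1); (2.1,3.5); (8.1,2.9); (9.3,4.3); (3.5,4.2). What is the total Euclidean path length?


Segment lengths:
  seg1 = sqrt((-6.6)^2 + (3.4)^2) = 7.4243
  seg2 = sqrt((6.0)^2 + (-0.6)^2) = 6.0299
  seg3 = sqrt((1.2)^2 + (1.4)^2) = 1.8439
  seg4 = sqrt((-5.8)^2 + (-0.1)^2) = 5.8009
Total = 21.099


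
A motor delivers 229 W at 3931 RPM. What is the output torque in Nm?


omega = 3931 * 2*pi/60 = 411.6534 rad/s
tau = P / omega = 229 / 411.6534
= 0.5563 Nm


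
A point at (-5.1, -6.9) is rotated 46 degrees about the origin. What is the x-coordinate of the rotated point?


x' = x*cos(theta) - y*sin(theta)
cos(46 deg) = 0.6947, sin(46 deg) = 0.7193
x' = -5.1 * 0.6947 - -6.9 * 0.7193
= -3.5428 - -4.9634
= 1.4207


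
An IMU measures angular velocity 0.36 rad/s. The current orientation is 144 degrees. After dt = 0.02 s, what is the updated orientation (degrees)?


delta_theta = w * dt = 0.36 * 0.02 = 0.0072 rad
= 0.4125 deg
theta_new = 144 + 0.4125 = 144.4125 deg


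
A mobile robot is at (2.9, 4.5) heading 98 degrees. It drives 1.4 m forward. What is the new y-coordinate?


y_new = y0 + d*sin(theta)
= 4.5 + 1.4*sin(98)
= 4.5 + 1.3864
= 5.8864


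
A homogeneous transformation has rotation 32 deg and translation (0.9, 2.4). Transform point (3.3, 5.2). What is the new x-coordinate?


x' = cos(theta)*px - sin(theta)*py + tx
= 0.848*3.3 - 0.5299*5.2 + 0.9
= 0.943


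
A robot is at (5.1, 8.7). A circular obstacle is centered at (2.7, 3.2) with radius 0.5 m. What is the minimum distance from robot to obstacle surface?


center_dist = sqrt((5.1-2.7)^2 + (8.7-3.2)^2)
= sqrt(5.76 + 30.25)
= 6.0008
min_dist = center_dist - radius = 6.0008 - 0.5 = 5.5008 m


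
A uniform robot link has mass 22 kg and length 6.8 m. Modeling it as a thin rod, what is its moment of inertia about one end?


I = (1/3) * m * L^2
= (1/3) * 22 * 6.8^2
= 0.333333 * 22 * 46.24
= 339.0933 kg*m^2


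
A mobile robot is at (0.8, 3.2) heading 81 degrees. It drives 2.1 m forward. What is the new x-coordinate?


x_new = x0 + d*cos(theta)
= 0.8 + 2.1*cos(81)
= 0.8 + 0.3285
= 1.1285


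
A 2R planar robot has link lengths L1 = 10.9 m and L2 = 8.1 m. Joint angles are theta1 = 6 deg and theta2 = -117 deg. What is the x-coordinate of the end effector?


Convert angles to radians: theta1 = 0.1047, theta2 = -2.042
x = L1*cos(theta1) + L2*cos(theta1+theta2)
x = 10.8403 + -2.9028
x = 7.9375


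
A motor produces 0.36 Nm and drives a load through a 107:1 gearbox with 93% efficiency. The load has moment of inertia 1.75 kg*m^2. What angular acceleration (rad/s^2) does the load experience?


tau_out = tau_motor * N * eta
= 0.36 * 107 * 0.93 = 35.8236 Nm
alpha = tau_out / I = 35.8236 / 1.75
= 20.4706 rad/s^2


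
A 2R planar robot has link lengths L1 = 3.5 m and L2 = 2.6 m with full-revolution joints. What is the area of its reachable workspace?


r_max = L1 + L2 = 6.1 m
r_min = |L1 - L2| = 0.9 m
Area = pi*(r_max^2 - r_min^2)
= pi*(37.21 - 0.81)
= pi * 36.4
= 114.354 m^2


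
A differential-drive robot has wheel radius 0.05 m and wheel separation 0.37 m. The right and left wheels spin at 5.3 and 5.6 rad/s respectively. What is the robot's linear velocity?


vR = r*wR = 0.05*5.3 = 0.265 m/s
vL = r*wL = 0.05*5.6 = 0.28 m/s
v = (vR+vL)/2 = 0.2725 m/s
omega = (vR-vL)/L = -0.0405 rad/s
linear velocity = 0.2725 m/s


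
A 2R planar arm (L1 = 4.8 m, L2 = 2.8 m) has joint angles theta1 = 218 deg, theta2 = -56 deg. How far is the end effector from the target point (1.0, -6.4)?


End effector via forward kinematics:
x = L1*cos(t1) + L2*cos(t1+t2) = -6.4454
y = L1*sin(t1) + L2*sin(t1+t2) = -2.0899
Distance to target:
d = sqrt((1.0 - -6.4454)^2 + (-6.4 - -2.0899)^2)
= sqrt(55.4341 + 18.5767)
= 8.603 m


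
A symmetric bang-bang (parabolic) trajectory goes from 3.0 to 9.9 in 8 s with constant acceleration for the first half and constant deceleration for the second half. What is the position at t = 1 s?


Symmetric rest-to-rest: each phase covers (pf-p0)/2 in time T/2. 0.5*a*(T/2)^2 = (pf-p0)/2 => a = 4*(pf-p0)/T^2
a = 4*(9.9-3.0)/8^2 = 0.4313
t = 1 is in the acceleration phase (t <= T/2).
p = p0 + 0.5*a*t^2 = 3.0 + 0.5*0.4313*1^2
= 3.2156


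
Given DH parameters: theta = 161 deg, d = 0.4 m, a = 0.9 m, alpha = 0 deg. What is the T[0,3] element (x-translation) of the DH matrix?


T[0,3] = a * cos(theta)
= 0.9 * cos(161 deg)
= 0.9 * -0.9455
= -0.851


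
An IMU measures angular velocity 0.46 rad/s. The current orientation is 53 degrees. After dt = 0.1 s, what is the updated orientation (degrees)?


delta_theta = w * dt = 0.46 * 0.1 = 0.046 rad
= 2.6356 deg
theta_new = 53 + 2.6356 = 55.6356 deg


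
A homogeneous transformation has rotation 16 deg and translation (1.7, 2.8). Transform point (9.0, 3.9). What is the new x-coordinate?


x' = cos(theta)*px - sin(theta)*py + tx
= 0.9613*9.0 - 0.2756*3.9 + 1.7
= 9.2764


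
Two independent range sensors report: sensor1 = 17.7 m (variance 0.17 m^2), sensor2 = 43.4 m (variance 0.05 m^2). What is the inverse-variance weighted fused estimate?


w1 = (1/var1) / (1/var1 + 1/var2)
   = 5.8824 / (5.8824 + 20.0) = 0.2273
w2 = 1 - w1 = 0.7727
fused = w1*s1 + w2*s2 = 4.0227 + 33.5364
= 37.5591 m


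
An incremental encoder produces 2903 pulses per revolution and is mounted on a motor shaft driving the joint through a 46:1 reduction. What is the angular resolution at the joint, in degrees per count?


counts per rev = 2903
effective counts at joint = 2903 * 46 = 133538
resolution = 360 / 133538
= 0.0027 deg/count


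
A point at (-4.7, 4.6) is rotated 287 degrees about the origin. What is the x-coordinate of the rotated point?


x' = x*cos(theta) - y*sin(theta)
cos(287 deg) = 0.2924, sin(287 deg) = -0.9563
x' = -4.7 * 0.2924 - 4.6 * -0.9563
= -1.3741 - -4.399
= 3.0249


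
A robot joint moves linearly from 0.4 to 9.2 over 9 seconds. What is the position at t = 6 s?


s = t/T = 6/9 = 0.6667
p(t) = p0 + (pf-p0)*s
= 0.4 + (9.2 - 0.4) * 0.6667
= 6.2667


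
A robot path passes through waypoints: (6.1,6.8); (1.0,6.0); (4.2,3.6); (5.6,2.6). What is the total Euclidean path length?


Segment lengths:
  seg1 = sqrt((-5.1)^2 + (-0.8)^2) = 5.1624
  seg2 = sqrt((3.2)^2 + (-2.4)^2) = 4.0
  seg3 = sqrt((1.4)^2 + (-1.0)^2) = 1.7205
Total = 10.8828


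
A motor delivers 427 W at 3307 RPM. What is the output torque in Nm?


omega = 3307 * 2*pi/60 = 346.3082 rad/s
tau = P / omega = 427 / 346.3082
= 1.233 Nm


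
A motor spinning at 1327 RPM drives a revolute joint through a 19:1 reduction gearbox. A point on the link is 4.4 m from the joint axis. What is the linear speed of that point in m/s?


omega_motor = 1327 * 2*pi/60 = 138.9631 rad/s
omega_joint = omega_motor / 19 = 7.3138 rad/s
v = omega_joint * r = 7.3138 * 4.4
= 32.1809 m/s


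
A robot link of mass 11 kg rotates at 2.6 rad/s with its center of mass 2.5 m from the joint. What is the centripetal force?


F = m * omega^2 * r
= 11 * 2.6^2 * 2.5
= 11 * 6.76 * 2.5
= 185.9 N


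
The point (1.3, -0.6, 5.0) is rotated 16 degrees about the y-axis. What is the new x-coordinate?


Rotation about y-axis: x' = x*cos(theta) + z*sin(theta)
= 1.3 * 0.9613 + 5.0 * 0.2756
= 2.6278


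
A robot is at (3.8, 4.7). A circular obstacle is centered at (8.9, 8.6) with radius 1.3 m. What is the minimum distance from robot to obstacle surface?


center_dist = sqrt((3.8-8.9)^2 + (4.7-8.6)^2)
= sqrt(26.01 + 15.21)
= 6.4203
min_dist = center_dist - radius = 6.4203 - 1.3 = 5.1203 m


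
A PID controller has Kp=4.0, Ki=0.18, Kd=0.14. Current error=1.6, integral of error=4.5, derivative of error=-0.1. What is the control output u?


u = Kp*e + Ki*int(e) + Kd*de/dt
= 4.0*1.6 + 0.18*4.5 + 0.14*(-0.1)
= 6.4 + 0.81 + -0.014
= 7.196


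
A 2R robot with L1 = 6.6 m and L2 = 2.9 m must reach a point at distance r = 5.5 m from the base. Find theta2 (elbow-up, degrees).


cos(theta2) = (r^2 - L1^2 - L2^2) / (2*L1*L2)
cos(theta2) = (30.25 - 43.56 - 8.41) / 38.28
cos(theta2) = -0.567398
theta2 = 124.569 degrees


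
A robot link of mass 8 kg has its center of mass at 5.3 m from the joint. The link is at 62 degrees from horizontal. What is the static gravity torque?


tau = m*g*L*cos(angle)
= 8 * 9.81 * 5.3 * cos(62 deg)
= 8 * 9.81 * 5.3 * 0.4695
= 195.2739 Nm


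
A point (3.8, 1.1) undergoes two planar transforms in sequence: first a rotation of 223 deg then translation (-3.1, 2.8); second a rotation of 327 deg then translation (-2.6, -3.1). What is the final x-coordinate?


After transform 1:
x1 = cos(223)*3.8 - sin(223)*1.1 + -3.1 = -5.1289
y1 = sin(223)*3.8 + cos(223)*1.1 + 2.8 = -0.5961
After transform 2:
x2 = cos(327)*-5.1289 - sin(327)*-0.5961 + -2.6
= -7.2261


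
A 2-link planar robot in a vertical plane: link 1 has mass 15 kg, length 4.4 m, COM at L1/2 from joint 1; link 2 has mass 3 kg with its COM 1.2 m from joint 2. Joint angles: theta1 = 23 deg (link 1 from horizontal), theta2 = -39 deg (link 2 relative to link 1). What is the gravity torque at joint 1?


Horizontal distance from joint 1 to link-1 COM:
  x_c1 = (L1/2)*cos(t1) = 2.2 * 0.9205 = 2.0251 m
Horizontal distance from joint 1 to link-2 COM:
  x_c2 = L1*cos(t1) + Lc2*cos(t1+t2)
       = 4.4*0.9205 + 1.2*0.9613 = 5.2037 m
tau1 = m1*g*x_c1 + m2*g*x_c2
     = 15*9.81*2.0251 + 3*9.81*5.2037
     = 297.995 + 153.1459
     = 451.141 Nm


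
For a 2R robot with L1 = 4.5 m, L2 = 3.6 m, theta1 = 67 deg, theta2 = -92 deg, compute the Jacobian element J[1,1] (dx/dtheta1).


J[1,1] = -L1*sin(t1) - L2*sin(t1+t2)
= -4.5*sin(67) - 3.6*sin(-25)
= -2.6208


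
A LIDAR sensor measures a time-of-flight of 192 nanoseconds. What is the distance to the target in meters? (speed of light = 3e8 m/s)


tof = 192 ns = 1.92e-07 s
dist = c * tof / 2
= 3e8 * 1.92e-07 / 2
= 28.8 m


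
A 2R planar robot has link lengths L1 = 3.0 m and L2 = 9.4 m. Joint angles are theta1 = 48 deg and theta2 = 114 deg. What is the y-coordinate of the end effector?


Convert angles to radians: theta1 = 0.8378, theta2 = 1.9897
y = L1*sin(theta1) + L2*sin(theta1+theta2)
y = 2.2294 + 2.9048
y = 5.1342


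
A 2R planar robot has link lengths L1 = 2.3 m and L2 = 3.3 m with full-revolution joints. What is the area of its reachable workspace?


r_max = L1 + L2 = 5.6 m
r_min = |L1 - L2| = 1.0 m
Area = pi*(r_max^2 - r_min^2)
= pi*(31.36 - 1.0)
= pi * 30.36
= 95.3788 m^2


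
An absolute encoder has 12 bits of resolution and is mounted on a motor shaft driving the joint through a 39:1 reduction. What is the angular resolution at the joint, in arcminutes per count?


counts = 2^12 = 4096
effective counts at joint = 4096 * 39 = 159744
resolution = 360*60 / 159744
= 0.1352 arcmin/count


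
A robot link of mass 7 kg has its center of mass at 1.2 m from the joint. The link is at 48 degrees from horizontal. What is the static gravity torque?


tau = m*g*L*cos(angle)
= 7 * 9.81 * 1.2 * cos(48 deg)
= 7 * 9.81 * 1.2 * 0.6691
= 55.139 Nm


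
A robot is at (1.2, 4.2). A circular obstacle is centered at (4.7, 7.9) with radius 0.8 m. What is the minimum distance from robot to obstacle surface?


center_dist = sqrt((1.2-4.7)^2 + (4.2-7.9)^2)
= sqrt(12.25 + 13.69)
= 5.0931
min_dist = center_dist - radius = 5.0931 - 0.8 = 4.2931 m


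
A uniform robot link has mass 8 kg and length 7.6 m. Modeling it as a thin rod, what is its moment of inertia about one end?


I = (1/3) * m * L^2
= (1/3) * 8 * 7.6^2
= 0.333333 * 8 * 57.76
= 154.0267 kg*m^2


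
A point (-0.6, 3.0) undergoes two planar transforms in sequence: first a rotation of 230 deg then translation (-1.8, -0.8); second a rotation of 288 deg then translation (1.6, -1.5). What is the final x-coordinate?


After transform 1:
x1 = cos(230)*-0.6 - sin(230)*3.0 + -1.8 = 0.8838
y1 = sin(230)*-0.6 + cos(230)*3.0 + -0.8 = -2.2687
After transform 2:
x2 = cos(288)*0.8838 - sin(288)*-2.2687 + 1.6
= -0.2846


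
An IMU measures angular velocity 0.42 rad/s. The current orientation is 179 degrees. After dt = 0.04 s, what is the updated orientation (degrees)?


delta_theta = w * dt = 0.42 * 0.04 = 0.0168 rad
= 0.9626 deg
theta_new = 179 + 0.9626 = 179.9626 deg


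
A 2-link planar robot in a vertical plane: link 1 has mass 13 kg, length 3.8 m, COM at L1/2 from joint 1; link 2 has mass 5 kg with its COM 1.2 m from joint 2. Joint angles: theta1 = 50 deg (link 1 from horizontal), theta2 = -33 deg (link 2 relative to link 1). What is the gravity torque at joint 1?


Horizontal distance from joint 1 to link-1 COM:
  x_c1 = (L1/2)*cos(t1) = 1.9 * 0.6428 = 1.2213 m
Horizontal distance from joint 1 to link-2 COM:
  x_c2 = L1*cos(t1) + Lc2*cos(t1+t2)
       = 3.8*0.6428 + 1.2*0.9563 = 3.5902 m
tau1 = m1*g*x_c1 + m2*g*x_c2
     = 13*9.81*1.2213 + 5*9.81*3.5902
     = 155.7519 + 176.0973
     = 331.8492 Nm


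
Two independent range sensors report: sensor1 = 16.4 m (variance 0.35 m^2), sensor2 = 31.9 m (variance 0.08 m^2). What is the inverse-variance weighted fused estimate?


w1 = (1/var1) / (1/var1 + 1/var2)
   = 2.8571 / (2.8571 + 12.5) = 0.186
w2 = 1 - w1 = 0.814
fused = w1*s1 + w2*s2 = 3.0512 + 25.9651
= 29.0163 m


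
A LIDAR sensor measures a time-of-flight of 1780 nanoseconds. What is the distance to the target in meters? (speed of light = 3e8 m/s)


tof = 1780 ns = 1.78e-06 s
dist = c * tof / 2
= 3e8 * 1.78e-06 / 2
= 267.0 m


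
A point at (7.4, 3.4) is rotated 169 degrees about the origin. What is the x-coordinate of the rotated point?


x' = x*cos(theta) - y*sin(theta)
cos(169 deg) = -0.9816, sin(169 deg) = 0.1908
x' = 7.4 * -0.9816 - 3.4 * 0.1908
= -7.264 - 0.6488
= -7.9128


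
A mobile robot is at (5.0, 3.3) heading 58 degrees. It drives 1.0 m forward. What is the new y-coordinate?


y_new = y0 + d*sin(theta)
= 3.3 + 1.0*sin(58)
= 3.3 + 0.848
= 4.148


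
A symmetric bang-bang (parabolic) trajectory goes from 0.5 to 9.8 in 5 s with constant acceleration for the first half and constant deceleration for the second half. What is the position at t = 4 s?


Symmetric rest-to-rest: each phase covers (pf-p0)/2 in time T/2. 0.5*a*(T/2)^2 = (pf-p0)/2 => a = 4*(pf-p0)/T^2
a = 4*(9.8-0.5)/5^2 = 1.488
t = 4 is in the deceleration phase (t > T/2).
p = pf - 0.5*a*(T-t)^2 = 9.8 - 0.5*1.488*1^2
= 9.056


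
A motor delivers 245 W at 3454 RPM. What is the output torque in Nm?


omega = 3454 * 2*pi/60 = 361.702 rad/s
tau = P / omega = 245 / 361.702
= 0.6774 Nm


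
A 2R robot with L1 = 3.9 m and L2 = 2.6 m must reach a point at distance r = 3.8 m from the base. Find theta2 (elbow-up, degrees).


cos(theta2) = (r^2 - L1^2 - L2^2) / (2*L1*L2)
cos(theta2) = (14.44 - 15.21 - 6.76) / 20.28
cos(theta2) = -0.371302
theta2 = 111.7959 degrees


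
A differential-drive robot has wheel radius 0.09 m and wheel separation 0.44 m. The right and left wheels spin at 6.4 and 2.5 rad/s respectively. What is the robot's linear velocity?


vR = r*wR = 0.09*6.4 = 0.576 m/s
vL = r*wL = 0.09*2.5 = 0.225 m/s
v = (vR+vL)/2 = 0.4005 m/s
omega = (vR-vL)/L = 0.7977 rad/s
linear velocity = 0.4005 m/s


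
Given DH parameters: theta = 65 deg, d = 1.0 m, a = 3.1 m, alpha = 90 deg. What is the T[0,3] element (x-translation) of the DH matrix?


T[0,3] = a * cos(theta)
= 3.1 * cos(65 deg)
= 3.1 * 0.4226
= 1.3101


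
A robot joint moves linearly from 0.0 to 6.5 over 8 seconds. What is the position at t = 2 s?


s = t/T = 2/8 = 0.25
p(t) = p0 + (pf-p0)*s
= 0.0 + (6.5 - 0.0) * 0.25
= 1.625


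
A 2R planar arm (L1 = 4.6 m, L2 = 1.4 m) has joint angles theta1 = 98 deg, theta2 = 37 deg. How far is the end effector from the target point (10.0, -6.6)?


End effector via forward kinematics:
x = L1*cos(t1) + L2*cos(t1+t2) = -1.6301
y = L1*sin(t1) + L2*sin(t1+t2) = 5.5452
Distance to target:
d = sqrt((10.0 - -1.6301)^2 + (-6.6 - 5.5452)^2)
= sqrt(135.2603 + 147.5055)
= 16.8156 m


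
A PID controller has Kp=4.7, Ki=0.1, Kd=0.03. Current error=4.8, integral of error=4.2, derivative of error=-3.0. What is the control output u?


u = Kp*e + Ki*int(e) + Kd*de/dt
= 4.7*4.8 + 0.1*4.2 + 0.03*(-3.0)
= 22.56 + 0.42 + -0.09
= 22.89


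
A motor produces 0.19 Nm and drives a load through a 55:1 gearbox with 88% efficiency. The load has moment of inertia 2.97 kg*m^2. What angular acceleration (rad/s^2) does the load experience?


tau_out = tau_motor * N * eta
= 0.19 * 55 * 0.88 = 9.196 Nm
alpha = tau_out / I = 9.196 / 2.97
= 3.0963 rad/s^2


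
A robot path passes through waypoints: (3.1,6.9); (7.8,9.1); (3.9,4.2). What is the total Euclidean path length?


Segment lengths:
  seg1 = sqrt((4.7)^2 + (2.2)^2) = 5.1894
  seg2 = sqrt((-3.9)^2 + (-4.9)^2) = 6.2626
Total = 11.452
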